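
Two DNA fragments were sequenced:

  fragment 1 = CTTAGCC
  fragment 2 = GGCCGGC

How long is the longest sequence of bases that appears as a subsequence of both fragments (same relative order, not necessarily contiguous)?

3

Pick C [1,4], G [5,6], C [7,7]; all 3 bases appear in both, in order. Since dp[7][7] = 3, nothing longer is possible.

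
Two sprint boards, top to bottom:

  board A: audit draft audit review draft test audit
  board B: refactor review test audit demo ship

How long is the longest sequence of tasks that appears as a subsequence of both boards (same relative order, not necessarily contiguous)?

3

Pick review at board A[4]=board B[2]; then test at board A[6]=board B[3]; then audit at board A[7]=board B[4]; all 3 tasks appear in both, in order. The LCS DP gives dp[7][6] = 3, so this is optimal.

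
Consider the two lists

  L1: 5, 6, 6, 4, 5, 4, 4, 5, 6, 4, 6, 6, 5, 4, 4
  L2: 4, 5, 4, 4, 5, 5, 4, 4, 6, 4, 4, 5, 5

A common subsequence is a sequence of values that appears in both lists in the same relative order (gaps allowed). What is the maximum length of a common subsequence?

9

One common subsequence of length 9: 4 (L1 #4, L2 #1) → 5 (L1 #5, L2 #2) → 4 (L1 #6, L2 #3) → 4 (L1 #7, L2 #4) → 5 (L1 #8, L2 #6) → 4 (L1 #10, L2 #8) → 6 (L1 #12, L2 #9) → 4 (L1 #14, L2 #10) → 4 (L1 #15, L2 #11). dp[15][13] = 9 confirms this is the maximum.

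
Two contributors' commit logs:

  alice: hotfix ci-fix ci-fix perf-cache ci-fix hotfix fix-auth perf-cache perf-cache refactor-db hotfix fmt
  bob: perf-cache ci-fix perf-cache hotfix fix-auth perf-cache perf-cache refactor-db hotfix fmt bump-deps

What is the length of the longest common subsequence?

9

One common subsequence of length 9: ci-fix (alice #3, bob #2) → perf-cache (alice #4, bob #3) → hotfix (alice #6, bob #4) → fix-auth (alice #7, bob #5) → perf-cache (alice #8, bob #6) → perf-cache (alice #9, bob #7) → refactor-db (alice #10, bob #8) → hotfix (alice #11, bob #9) → fmt (alice #12, bob #10), and the DP table's final entry dp[12][11] is also 9, so no common subsequence is longer.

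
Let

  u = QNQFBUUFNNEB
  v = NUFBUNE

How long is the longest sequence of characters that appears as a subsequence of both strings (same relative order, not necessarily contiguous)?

6

One common subsequence of length 6: N (u #2, v #1); then F (u #4, v #3); then B (u #5, v #4); then U (u #7, v #5); then N (u #10, v #6); then E (u #11, v #7). Since dp[12][7] = 6, nothing longer is possible.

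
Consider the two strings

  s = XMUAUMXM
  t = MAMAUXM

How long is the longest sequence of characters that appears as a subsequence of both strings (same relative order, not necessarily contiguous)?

Let dp[i][j] be the LCS length of the first i characters of s and the first j characters of t. dp[i][j] = dp[i-1][j-1]+1 when the i-th and j-th characters match, else max(dp[i-1][j], dp[i][j-1]).
    ·  M  A  M  A  U  X  M
 ·  0  0  0  0  0  0  0  0
 X  0  0  0  0  0  0  1  1
 M  0  1  1  1  1  1  1  2
 U  0  1  1  1  1  2  2  2
 A  0  1  2  2  2  2  2  2
 U  0  1  2  2  2  3  3  3
 M  0  1  2  3  3  3  3  4
 X  0  1  2  3  3  3  4  4
 M  0  1  2  3  3  3  4  5
dp[8][7] = 5. One LCS (by backtracking along matches): MAUXM.

5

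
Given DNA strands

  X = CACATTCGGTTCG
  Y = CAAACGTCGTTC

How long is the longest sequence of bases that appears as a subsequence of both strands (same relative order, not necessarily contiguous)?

9

One common subsequence of length 9: C [1,1], then A [2,4], then C [3,5], then T [6,7], then C [7,8], then G [9,9], then T [10,10], then T [11,11], then C [12,12]. Since dp[13][12] = 9, nothing longer is possible.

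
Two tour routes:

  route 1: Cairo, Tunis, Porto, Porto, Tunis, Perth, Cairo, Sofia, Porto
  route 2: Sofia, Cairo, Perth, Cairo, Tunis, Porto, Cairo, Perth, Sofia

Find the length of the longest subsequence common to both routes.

5

Taking Cairo (route 1 #1, route 2 #4), Tunis (route 1 #2, route 2 #5), Porto (route 1 #3, route 2 #6), Perth (route 1 #6, route 2 #8), Sofia (route 1 #8, route 2 #9) gives a common subsequence of length 5. dp[9][9] = 5 confirms this is the maximum.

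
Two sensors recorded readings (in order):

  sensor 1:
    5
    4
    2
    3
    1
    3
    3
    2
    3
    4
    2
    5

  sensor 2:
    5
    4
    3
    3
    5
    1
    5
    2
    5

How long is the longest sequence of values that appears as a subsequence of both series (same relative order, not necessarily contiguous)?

6

Let dp[i][j] be the LCS length of the first i values of sensor 1 and the first j values of sensor 2. dp[i][j] = dp[i-1][j-1]+1 when the i-th and j-th values match, else max(dp[i-1][j], dp[i][j-1]).
    ·  5  4  3  3  5  1  5  2  5
 ·  0  0  0  0  0  0  0  0  0  0
 5  0  1  1  1  1  1  1  1  1  1
 4  0  1  2  2  2  2  2  2  2  2
 2  0  1  2  2  2  2  2  2  3  3
 3  0  1  2  3  3  3  3  3  3  3
 1  0  1  2  3  3  3  4  4  4  4
 3  0  1  2  3  4  4  4  4  4  4
 3  0  1  2  3  4  4  4  4  4  4
 2  0  1  2  3  4  4  4  4  5  5
 3  0  1  2  3  4  4  4  4  5  5
 4  0  1  2  3  4  4  4  4  5  5
 2  0  1  2  3  4  4  4  4  5  5
 5  0  1  2  3  4  5  5  5  5  6
dp[12][9] = 6. One LCS (by backtracking along matches): 5, 4, 3, 1, 2, 5.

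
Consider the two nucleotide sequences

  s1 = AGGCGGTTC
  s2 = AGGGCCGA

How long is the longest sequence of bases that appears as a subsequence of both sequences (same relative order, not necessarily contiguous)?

Match A at s1[1]=s2[1]; then G at s1[2]=s2[3]; then G at s1[3]=s2[4]; then C at s1[4]=s2[6]; then G at s1[5]=s2[7] — 5 bases in the same relative order in both, and the DP table's final entry dp[9][8] is also 5, so no common subsequence is longer.

5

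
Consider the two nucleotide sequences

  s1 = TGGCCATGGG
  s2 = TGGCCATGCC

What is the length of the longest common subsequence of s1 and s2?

8

Taking T (s1 #1, s2 #1), G (s1 #2, s2 #2), G (s1 #3, s2 #3), C (s1 #4, s2 #4), C (s1 #5, s2 #5), A (s1 #6, s2 #6), T (s1 #7, s2 #7), G (s1 #8, s2 #8) gives a common subsequence of length 8. dp[10][10] = 8 confirms this is the maximum.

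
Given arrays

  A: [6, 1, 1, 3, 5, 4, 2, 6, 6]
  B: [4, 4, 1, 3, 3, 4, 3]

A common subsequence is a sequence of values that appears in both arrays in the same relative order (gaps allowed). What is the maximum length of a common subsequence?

3

Let dp[i][j] be the LCS length of the first i values of A and the first j values of B. dp[i][j] = dp[i-1][j-1]+1 when the i-th and j-th values match, else max(dp[i-1][j], dp[i][j-1]).
    ·  4  4  1  3  3  4  3
 ·  0  0  0  0  0  0  0  0
 6  0  0  0  0  0  0  0  0
 1  0  0  0  1  1  1  1  1
 1  0  0  0  1  1  1  1  1
 3  0  0  0  1  2  2  2  2
 5  0  0  0  1  2  2  2  2
 4  0  1  1  1  2  2  3  3
 2  0  1  1  1  2  2  3  3
 6  0  1  1  1  2  2  3  3
 6  0  1  1  1  2  2  3  3
dp[9][7] = 3. One LCS (by backtracking along matches): 1, 3, 4.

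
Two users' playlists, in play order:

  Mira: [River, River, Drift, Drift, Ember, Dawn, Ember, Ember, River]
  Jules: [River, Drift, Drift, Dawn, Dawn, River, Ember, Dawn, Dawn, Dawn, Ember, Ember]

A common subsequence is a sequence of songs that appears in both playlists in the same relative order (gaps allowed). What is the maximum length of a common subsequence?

Match River at Mira[2]=Jules[1], then Drift at Mira[3]=Jules[2], then Drift at Mira[4]=Jules[3], then Ember at Mira[5]=Jules[7], then Dawn at Mira[6]=Jules[10], then Ember at Mira[7]=Jules[11], then Ember at Mira[8]=Jules[12] — 7 songs in the same relative order in both. The LCS DP gives dp[9][12] = 7, so this is optimal.

7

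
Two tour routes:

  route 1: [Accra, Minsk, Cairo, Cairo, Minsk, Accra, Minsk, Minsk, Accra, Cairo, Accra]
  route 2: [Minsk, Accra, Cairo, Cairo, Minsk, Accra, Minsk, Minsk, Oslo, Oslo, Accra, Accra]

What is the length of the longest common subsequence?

Match Accra [1,2], then Cairo [3,3], then Cairo [4,4], then Minsk [5,5], then Accra [6,6], then Minsk [7,7], then Minsk [8,8], then Accra [9,11], then Accra [11,12] — 9 stops in the same relative order in both. dp[11][12] = 9 confirms this is the maximum.

9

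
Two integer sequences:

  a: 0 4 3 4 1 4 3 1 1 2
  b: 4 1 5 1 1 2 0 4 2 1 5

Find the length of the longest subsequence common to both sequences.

5

Pick 4 at a[4]=b[1], 1 at a[5]=b[2], 1 at a[8]=b[4], 1 at a[9]=b[5], 2 at a[10]=b[9]; all 5 values appear in both, in order. Since dp[10][11] = 5, nothing longer is possible.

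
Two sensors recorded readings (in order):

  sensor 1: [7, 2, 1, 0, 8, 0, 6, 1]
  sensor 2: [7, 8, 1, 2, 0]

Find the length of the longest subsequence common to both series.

Match 7 (sensor 1 #1, sensor 2 #1) → 2 (sensor 1 #2, sensor 2 #4) → 0 (sensor 1 #6, sensor 2 #5) — 3 values in the same relative order in both. Since dp[8][5] = 3, nothing longer is possible.

3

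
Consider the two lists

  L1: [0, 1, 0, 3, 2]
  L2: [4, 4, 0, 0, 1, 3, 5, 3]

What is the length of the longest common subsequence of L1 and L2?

3

Let dp[i][j] be the LCS length of the first i values of L1 and the first j values of L2. dp[i][j] = dp[i-1][j-1]+1 when the i-th and j-th values match, else max(dp[i-1][j], dp[i][j-1]).
    ·  4  4  0  0  1  3  5  3
 ·  0  0  0  0  0  0  0  0  0
 0  0  0  0  1  1  1  1  1  1
 1  0  0  0  1  1  2  2  2  2
 0  0  0  0  1  2  2  2  2  2
 3  0  0  0  1  2  2  3  3  3
 2  0  0  0  1  2  2  3  3  3
dp[5][8] = 3. One LCS (by backtracking along matches): 0, 1, 3.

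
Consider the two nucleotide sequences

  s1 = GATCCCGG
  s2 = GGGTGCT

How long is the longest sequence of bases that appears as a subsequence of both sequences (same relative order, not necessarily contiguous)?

3

One common subsequence of length 3: G at s1[1]=s2[3], then T at s1[3]=s2[4], then C at s1[4]=s2[6]. Since dp[8][7] = 3, nothing longer is possible.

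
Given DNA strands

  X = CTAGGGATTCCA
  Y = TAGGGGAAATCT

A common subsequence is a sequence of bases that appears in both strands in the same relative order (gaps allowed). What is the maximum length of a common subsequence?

8

Taking T at X[2]=Y[1]; then A at X[3]=Y[2]; then G at X[4]=Y[4]; then G at X[5]=Y[5]; then G at X[6]=Y[6]; then A at X[7]=Y[9]; then T at X[8]=Y[10]; then T at X[9]=Y[12] gives a common subsequence of length 8. dp[12][12] = 8 confirms this is the maximum.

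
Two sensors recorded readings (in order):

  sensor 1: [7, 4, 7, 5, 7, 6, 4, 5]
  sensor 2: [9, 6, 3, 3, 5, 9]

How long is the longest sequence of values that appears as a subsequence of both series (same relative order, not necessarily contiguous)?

2

Pick 6 at sensor 1[6]=sensor 2[2], then 5 at sensor 1[8]=sensor 2[5]; all 2 values appear in both, in order. Since dp[8][6] = 2, nothing longer is possible.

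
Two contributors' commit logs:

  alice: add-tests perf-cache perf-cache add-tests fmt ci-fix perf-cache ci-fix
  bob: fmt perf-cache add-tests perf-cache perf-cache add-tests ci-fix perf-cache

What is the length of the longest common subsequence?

6

Match add-tests (alice #1, bob #3) → perf-cache (alice #2, bob #4) → perf-cache (alice #3, bob #5) → add-tests (alice #4, bob #6) → ci-fix (alice #6, bob #7) → perf-cache (alice #7, bob #8) — 6 commits in the same relative order in both. dp[8][8] = 6 confirms this is the maximum.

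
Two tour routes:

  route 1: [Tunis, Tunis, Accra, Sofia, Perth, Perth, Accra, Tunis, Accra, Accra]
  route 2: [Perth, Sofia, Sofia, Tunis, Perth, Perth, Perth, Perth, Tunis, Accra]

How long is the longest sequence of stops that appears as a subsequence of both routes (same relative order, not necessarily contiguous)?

5

Pick Tunis at route 1[1]=route 2[4], then Perth at route 1[5]=route 2[7], then Perth at route 1[6]=route 2[8], then Tunis at route 1[8]=route 2[9], then Accra at route 1[10]=route 2[10]; all 5 stops appear in both, in order, and the DP table's final entry dp[10][10] is also 5, so no common subsequence is longer.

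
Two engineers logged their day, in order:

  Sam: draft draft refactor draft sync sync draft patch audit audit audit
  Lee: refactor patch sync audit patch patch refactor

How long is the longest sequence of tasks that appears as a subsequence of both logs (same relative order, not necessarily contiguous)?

Pick refactor [3,1] → sync [5,3] → patch [8,6]; all 3 tasks appear in both, in order. dp[11][7] = 3 confirms this is the maximum.

3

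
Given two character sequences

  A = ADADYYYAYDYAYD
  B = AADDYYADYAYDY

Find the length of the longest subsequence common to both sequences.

11

Pick A at A[1]=B[2], then D at A[2]=B[3], then D at A[4]=B[4], then Y at A[6]=B[5], then Y at A[7]=B[6], then A at A[8]=B[7], then D at A[10]=B[8], then Y at A[11]=B[9], then A at A[12]=B[10], then Y at A[13]=B[11], then D at A[14]=B[12]; all 11 characters appear in both, in order. dp[14][13] = 11 confirms this is the maximum.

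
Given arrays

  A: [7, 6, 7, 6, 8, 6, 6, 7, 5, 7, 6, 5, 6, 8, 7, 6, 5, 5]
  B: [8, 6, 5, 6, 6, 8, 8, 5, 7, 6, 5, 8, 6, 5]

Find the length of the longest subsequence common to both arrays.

10

One common subsequence of length 10: 6 [2,4]; then 6 [4,5]; then 8 [5,7]; then 5 [9,8]; then 7 [10,9]; then 6 [11,10]; then 5 [12,11]; then 8 [14,12]; then 6 [16,13]; then 5 [18,14], and the DP table's final entry dp[18][14] is also 10, so no common subsequence is longer.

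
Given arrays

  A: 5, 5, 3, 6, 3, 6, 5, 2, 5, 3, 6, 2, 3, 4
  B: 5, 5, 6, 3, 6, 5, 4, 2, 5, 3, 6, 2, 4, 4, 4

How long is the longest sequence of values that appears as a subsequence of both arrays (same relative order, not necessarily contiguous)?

12

Taking 5 (A #1, B #1); then 5 (A #2, B #2); then 6 (A #4, B #3); then 3 (A #5, B #4); then 6 (A #6, B #5); then 5 (A #7, B #6); then 2 (A #8, B #8); then 5 (A #9, B #9); then 3 (A #10, B #10); then 6 (A #11, B #11); then 2 (A #12, B #12); then 4 (A #14, B #15) gives a common subsequence of length 12, and the DP table's final entry dp[14][15] is also 12, so no common subsequence is longer.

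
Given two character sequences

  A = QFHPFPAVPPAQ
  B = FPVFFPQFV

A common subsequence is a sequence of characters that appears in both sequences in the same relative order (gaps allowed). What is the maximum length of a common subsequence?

5

Pick F [2,1] → P [4,2] → F [5,5] → P [6,6] → V [8,9]; all 5 characters appear in both, in order, and the DP table's final entry dp[12][9] is also 5, so no common subsequence is longer.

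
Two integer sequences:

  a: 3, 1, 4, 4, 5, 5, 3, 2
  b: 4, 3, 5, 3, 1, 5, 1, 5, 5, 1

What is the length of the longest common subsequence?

4

Pick 3 (a #1, b #4) → 1 (a #2, b #7) → 5 (a #5, b #8) → 5 (a #6, b #9); all 4 values appear in both, in order. dp[8][10] = 4 confirms this is the maximum.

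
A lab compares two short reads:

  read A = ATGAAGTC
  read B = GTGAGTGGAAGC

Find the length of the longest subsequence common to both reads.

Match A [1,4] → T [2,6] → G [3,8] → A [4,9] → A [5,10] → G [6,11] → C [8,12] — 7 bases in the same relative order in both. dp[8][12] = 7 confirms this is the maximum.

7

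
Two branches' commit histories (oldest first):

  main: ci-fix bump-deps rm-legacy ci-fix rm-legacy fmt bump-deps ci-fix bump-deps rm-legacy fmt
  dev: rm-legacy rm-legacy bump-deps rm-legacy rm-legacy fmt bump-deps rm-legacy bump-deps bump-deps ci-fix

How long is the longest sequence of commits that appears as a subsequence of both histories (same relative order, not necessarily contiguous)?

One common subsequence of length 6: bump-deps (main #2, dev #3) → rm-legacy (main #3, dev #4) → rm-legacy (main #5, dev #5) → fmt (main #6, dev #6) → bump-deps (main #7, dev #10) → ci-fix (main #8, dev #11). The LCS DP gives dp[11][11] = 6, so this is optimal.

6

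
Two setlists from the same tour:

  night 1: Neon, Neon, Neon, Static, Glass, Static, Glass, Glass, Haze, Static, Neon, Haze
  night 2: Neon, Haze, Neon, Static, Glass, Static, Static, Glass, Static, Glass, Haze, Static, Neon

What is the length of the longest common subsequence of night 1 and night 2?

10

One common subsequence of length 10: Neon (night 1 #1, night 2 #1) → Neon (night 1 #3, night 2 #3) → Static (night 1 #4, night 2 #4) → Glass (night 1 #5, night 2 #5) → Static (night 1 #6, night 2 #7) → Glass (night 1 #7, night 2 #8) → Glass (night 1 #8, night 2 #10) → Haze (night 1 #9, night 2 #11) → Static (night 1 #10, night 2 #12) → Neon (night 1 #11, night 2 #13). The LCS DP gives dp[12][13] = 10, so this is optimal.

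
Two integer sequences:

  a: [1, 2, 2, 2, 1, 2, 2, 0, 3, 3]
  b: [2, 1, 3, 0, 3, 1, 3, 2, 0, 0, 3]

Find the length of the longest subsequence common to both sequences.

Let dp[i][j] be the LCS length of the first i values of a and the first j values of b. dp[i][j] = dp[i-1][j-1]+1 when the i-th and j-th values match, else max(dp[i-1][j], dp[i][j-1]).
    ·  2  1  3  0  3  1  3  2  0  0  3
 ·  0  0  0  0  0  0  0  0  0  0  0  0
 1  0  0  1  1  1  1  1  1  1  1  1  1
 2  0  1  1  1  1  1  1  1  2  2  2  2
 2  0  1  1  1  1  1  1  1  2  2  2  2
 2  0  1  1  1  1  1  1  1  2  2  2  2
 1  0  1  2  2  2  2  2  2  2  2  2  2
 2  0  1  2  2  2  2  2  2  3  3  3  3
 2  0  1  2  2  2  2  2  2  3  3  3  3
 0  0  1  2  2  3  3  3  3  3  4  4  4
 3  0  1  2  3  3  4  4  4  4  4  4  5
 3  0  1  2  3  3  4  4  5  5  5  5  5
dp[10][11] = 5. One LCS (by backtracking along matches): 1, 1, 2, 0, 3.

5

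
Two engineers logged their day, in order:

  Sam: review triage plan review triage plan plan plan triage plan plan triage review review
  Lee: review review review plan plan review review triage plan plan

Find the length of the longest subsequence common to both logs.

Taking review at Sam[1]=Lee[2], review at Sam[4]=Lee[3], plan at Sam[6]=Lee[4], plan at Sam[7]=Lee[5], triage at Sam[9]=Lee[8], plan at Sam[10]=Lee[9], plan at Sam[11]=Lee[10] gives a common subsequence of length 7, and the DP table's final entry dp[14][10] is also 7, so no common subsequence is longer.

7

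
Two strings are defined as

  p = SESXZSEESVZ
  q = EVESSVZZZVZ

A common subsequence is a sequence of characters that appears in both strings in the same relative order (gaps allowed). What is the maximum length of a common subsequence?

Match S (p #1, q #4); then S (p #3, q #5); then Z (p #5, q #9); then V (p #10, q #10); then Z (p #11, q #11) — 5 characters in the same relative order in both. Since dp[11][11] = 5, nothing longer is possible.

5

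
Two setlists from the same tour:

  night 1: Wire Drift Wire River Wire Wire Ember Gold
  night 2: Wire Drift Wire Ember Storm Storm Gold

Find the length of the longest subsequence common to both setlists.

Taking Wire [1,1], Drift [2,2], Wire [6,3], Ember [7,4], Gold [8,7] gives a common subsequence of length 5, and the DP table's final entry dp[8][7] is also 5, so no common subsequence is longer.

5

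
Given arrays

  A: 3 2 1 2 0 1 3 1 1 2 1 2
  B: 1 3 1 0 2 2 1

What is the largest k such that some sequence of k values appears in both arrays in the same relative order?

5

Let dp[i][j] be the LCS length of the first i values of A and the first j values of B. dp[i][j] = dp[i-1][j-1]+1 when the i-th and j-th values match, else max(dp[i-1][j], dp[i][j-1]).
    ·  1  3  1  0  2  2  1
 ·  0  0  0  0  0  0  0  0
 3  0  0  1  1  1  1  1  1
 2  0  0  1  1  1  2  2  2
 1  0  1  1  2  2  2  2  3
 2  0  1  1  2  2  3  3  3
 0  0  1  1  2  3  3  3  3
 1  0  1  1  2  3  3  3  4
 3  0  1  2  2  3  3  3  4
 1  0  1  2  3  3  3  3  4
 1  0  1  2  3  3  3  3  4
 2  0  1  2  3  3  4  4  4
 1  0  1  2  3  3  4  4  5
 2  0  1  2  3  3  4  5  5
dp[12][7] = 5. One LCS (by backtracking along matches): 3, 1, 2, 2, 1.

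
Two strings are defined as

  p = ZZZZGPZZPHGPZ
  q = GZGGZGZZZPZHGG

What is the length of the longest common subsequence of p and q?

Pick Z [1,5], Z [2,7], Z [3,8], Z [4,9], P [6,10], Z [8,11], H [10,12], G [11,14]; all 8 characters appear in both, in order. Since dp[13][14] = 8, nothing longer is possible.

8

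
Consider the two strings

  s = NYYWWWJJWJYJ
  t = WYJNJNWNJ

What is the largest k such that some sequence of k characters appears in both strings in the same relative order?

Let dp[i][j] be the LCS length of the first i characters of s and the first j characters of t. dp[i][j] = dp[i-1][j-1]+1 when the i-th and j-th characters match, else max(dp[i-1][j], dp[i][j-1]).
    ·  W  Y  J  N  J  N  W  N  J
 ·  0  0  0  0  0  0  0  0  0  0
 N  0  0  0  0  1  1  1  1  1  1
 Y  0  0  1  1  1  1  1  1  1  1
 Y  0  0  1  1  1  1  1  1  1  1
 W  0  1  1  1  1  1  1  2  2  2
 W  0  1  1  1  1  1  1  2  2  2
 W  0  1  1  1  1  1  1  2  2  2
 J  0  1  1  2  2  2  2  2  2  3
 J  0  1  1  2  2  3  3  3  3  3
 W  0  1  1  2  2  3  3  4  4  4
 J  0  1  1  2  2  3  3  4  4  5
 Y  0  1  2  2  2  3  3  4  4  5
 J  0  1  2  3  3  3  3  4  4  5
dp[12][9] = 5. One LCS (by backtracking along matches): YJJWJ.

5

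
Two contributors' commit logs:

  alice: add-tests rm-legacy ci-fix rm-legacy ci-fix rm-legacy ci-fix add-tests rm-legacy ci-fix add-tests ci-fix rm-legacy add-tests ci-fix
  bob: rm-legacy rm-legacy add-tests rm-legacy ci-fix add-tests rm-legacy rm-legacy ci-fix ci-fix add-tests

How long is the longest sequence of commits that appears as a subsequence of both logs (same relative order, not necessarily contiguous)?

9

Pick rm-legacy (alice #2, bob #1) → rm-legacy (alice #4, bob #2) → rm-legacy (alice #6, bob #4) → ci-fix (alice #7, bob #5) → add-tests (alice #8, bob #6) → rm-legacy (alice #9, bob #8) → ci-fix (alice #10, bob #9) → ci-fix (alice #12, bob #10) → add-tests (alice #14, bob #11); all 9 commits appear in both, in order, and the DP table's final entry dp[15][11] is also 9, so no common subsequence is longer.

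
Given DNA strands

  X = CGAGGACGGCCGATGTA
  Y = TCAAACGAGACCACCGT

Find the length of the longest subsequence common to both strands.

Taking C (X #1, Y #2) → A (X #3, Y #4) → A (X #6, Y #5) → C (X #7, Y #6) → G (X #8, Y #7) → G (X #9, Y #9) → C (X #10, Y #11) → C (X #11, Y #12) → A (X #13, Y #13) → G (X #15, Y #16) → T (X #16, Y #17) gives a common subsequence of length 11. dp[17][17] = 11 confirms this is the maximum.

11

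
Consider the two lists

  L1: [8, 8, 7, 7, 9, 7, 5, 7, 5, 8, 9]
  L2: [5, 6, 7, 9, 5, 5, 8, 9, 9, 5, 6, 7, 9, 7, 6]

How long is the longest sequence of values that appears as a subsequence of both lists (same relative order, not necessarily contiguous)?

6

Pick 7 at L1[4]=L2[3] → 9 at L1[5]=L2[4] → 5 at L1[7]=L2[5] → 5 at L1[9]=L2[6] → 8 at L1[10]=L2[7] → 9 at L1[11]=L2[13]; all 6 values appear in both, in order. dp[11][15] = 6 confirms this is the maximum.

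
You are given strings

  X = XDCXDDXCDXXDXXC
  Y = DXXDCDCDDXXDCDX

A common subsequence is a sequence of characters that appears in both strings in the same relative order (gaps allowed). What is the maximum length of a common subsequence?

Match X (X #1, Y #3), then D (X #2, Y #4), then C (X #3, Y #5), then D (X #5, Y #6), then D (X #6, Y #8), then D (X #9, Y #9), then X (X #10, Y #10), then X (X #11, Y #11), then D (X #12, Y #14), then X (X #14, Y #15) — 10 characters in the same relative order in both. Since dp[15][15] = 10, nothing longer is possible.

10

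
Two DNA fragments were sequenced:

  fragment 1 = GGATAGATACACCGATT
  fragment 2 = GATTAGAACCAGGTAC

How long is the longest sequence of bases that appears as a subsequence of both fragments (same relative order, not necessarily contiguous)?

11

Taking G (fragment 1 #2, fragment 2 #1), A (fragment 1 #3, fragment 2 #2), T (fragment 1 #4, fragment 2 #4), A (fragment 1 #5, fragment 2 #5), G (fragment 1 #6, fragment 2 #6), A (fragment 1 #7, fragment 2 #7), A (fragment 1 #9, fragment 2 #8), C (fragment 1 #10, fragment 2 #10), A (fragment 1 #11, fragment 2 #11), G (fragment 1 #14, fragment 2 #13), A (fragment 1 #15, fragment 2 #15) gives a common subsequence of length 11. Since dp[17][16] = 11, nothing longer is possible.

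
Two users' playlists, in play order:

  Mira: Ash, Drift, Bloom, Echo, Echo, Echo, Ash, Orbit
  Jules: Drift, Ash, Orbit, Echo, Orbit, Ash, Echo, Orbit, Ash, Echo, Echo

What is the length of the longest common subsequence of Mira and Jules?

4

Pick Ash at Mira[1]=Jules[6], then Echo at Mira[4]=Jules[7], then Echo at Mira[5]=Jules[10], then Echo at Mira[6]=Jules[11]; all 4 songs appear in both, in order. dp[8][11] = 4 confirms this is the maximum.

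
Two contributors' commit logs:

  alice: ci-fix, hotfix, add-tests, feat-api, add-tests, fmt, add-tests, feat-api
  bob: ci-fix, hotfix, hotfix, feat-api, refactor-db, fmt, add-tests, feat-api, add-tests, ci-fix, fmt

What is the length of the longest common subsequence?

6

Pick ci-fix (alice #1, bob #1), hotfix (alice #2, bob #3), add-tests (alice #3, bob #7), feat-api (alice #4, bob #8), add-tests (alice #5, bob #9), fmt (alice #6, bob #11); all 6 commits appear in both, in order. The LCS DP gives dp[8][11] = 6, so this is optimal.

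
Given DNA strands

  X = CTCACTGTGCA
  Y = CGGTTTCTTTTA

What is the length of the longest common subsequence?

6

Let dp[i][j] be the LCS length of the first i bases of X and the first j bases of Y. dp[i][j] = dp[i-1][j-1]+1 when the i-th and j-th bases match, else max(dp[i-1][j], dp[i][j-1]).
    ·  C  G  G  T  T  T  C  T  T  T  T  A
 ·  0  0  0  0  0  0  0  0  0  0  0  0  0
 C  0  1  1  1  1  1  1  1  1  1  1  1  1
 T  0  1  1  1  2  2  2  2  2  2  2  2  2
 C  0  1  1  1  2  2  2  3  3  3  3  3  3
 A  0  1  1  1  2  2  2  3  3  3  3  3  4
 C  0  1  1  1  2  2  2  3  3  3  3  3  4
 T  0  1  1  1  2  3  3  3  4  4  4  4  4
 G  0  1  2  2  2  3  3  3  4  4  4  4  4
 T  0  1  2  2  3  3  4  4  4  5  5  5  5
 G  0  1  2  3  3  3  4  4  4  5  5  5  5
 C  0  1  2  3  3  3  4  5  5  5  5  5  5
 A  0  1  2  3  3  3  4  5  5  5  5  5  6
dp[11][12] = 6. One LCS (by backtracking along matches): CTCTTA.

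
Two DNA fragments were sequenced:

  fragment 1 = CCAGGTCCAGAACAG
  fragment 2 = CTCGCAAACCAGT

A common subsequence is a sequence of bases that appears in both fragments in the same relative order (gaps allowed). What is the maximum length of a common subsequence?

10

One common subsequence of length 10: C at fragment 1[1]=fragment 2[1], C at fragment 1[2]=fragment 2[3], G at fragment 1[5]=fragment 2[4], C at fragment 1[8]=fragment 2[5], A at fragment 1[9]=fragment 2[6], A at fragment 1[11]=fragment 2[7], A at fragment 1[12]=fragment 2[8], C at fragment 1[13]=fragment 2[10], A at fragment 1[14]=fragment 2[11], G at fragment 1[15]=fragment 2[12]. dp[15][13] = 10 confirms this is the maximum.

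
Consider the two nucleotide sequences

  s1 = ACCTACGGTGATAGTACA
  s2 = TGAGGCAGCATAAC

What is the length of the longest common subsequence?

Match T [4,1], then A [5,3], then G [7,4], then G [8,5], then G [10,8], then A [11,10], then T [12,11], then A [13,12], then A [16,13], then C [17,14] — 10 bases in the same relative order in both. Since dp[18][14] = 10, nothing longer is possible.

10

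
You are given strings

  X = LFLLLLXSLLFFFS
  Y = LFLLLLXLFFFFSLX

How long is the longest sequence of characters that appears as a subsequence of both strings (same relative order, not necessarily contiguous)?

12

Taking L at X[1]=Y[1]; then F at X[2]=Y[2]; then L at X[3]=Y[3]; then L at X[4]=Y[4]; then L at X[5]=Y[5]; then L at X[6]=Y[6]; then X at X[7]=Y[7]; then L at X[9]=Y[8]; then F at X[11]=Y[10]; then F at X[12]=Y[11]; then F at X[13]=Y[12]; then S at X[14]=Y[13] gives a common subsequence of length 12, and the DP table's final entry dp[14][15] is also 12, so no common subsequence is longer.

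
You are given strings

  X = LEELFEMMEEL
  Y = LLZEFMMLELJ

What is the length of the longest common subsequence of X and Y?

Taking L (X #1, Y #2) → E (X #3, Y #4) → F (X #5, Y #5) → M (X #7, Y #6) → M (X #8, Y #7) → E (X #10, Y #9) → L (X #11, Y #10) gives a common subsequence of length 7. The LCS DP gives dp[11][11] = 7, so this is optimal.

7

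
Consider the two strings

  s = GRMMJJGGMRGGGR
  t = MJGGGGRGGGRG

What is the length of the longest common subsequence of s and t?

Taking M at s[4]=t[1], J at s[5]=t[2], G at s[7]=t[5], G at s[8]=t[6], R at s[10]=t[7], G at s[11]=t[8], G at s[12]=t[9], G at s[13]=t[10], R at s[14]=t[11] gives a common subsequence of length 9. Since dp[14][12] = 9, nothing longer is possible.

9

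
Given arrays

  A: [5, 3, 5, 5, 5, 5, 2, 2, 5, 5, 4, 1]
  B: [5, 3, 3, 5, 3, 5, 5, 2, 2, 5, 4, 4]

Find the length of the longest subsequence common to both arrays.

Match 5 (A #1, B #1) → 3 (A #2, B #3) → 5 (A #3, B #4) → 5 (A #5, B #6) → 5 (A #6, B #7) → 2 (A #7, B #8) → 2 (A #8, B #9) → 5 (A #9, B #10) → 4 (A #11, B #12) — 9 values in the same relative order in both, and the DP table's final entry dp[12][12] is also 9, so no common subsequence is longer.

9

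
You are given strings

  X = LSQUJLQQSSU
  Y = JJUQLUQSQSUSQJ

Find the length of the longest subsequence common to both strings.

6

Pick L (X #1, Y #5) → U (X #4, Y #6) → Q (X #7, Y #7) → Q (X #8, Y #9) → S (X #9, Y #10) → S (X #10, Y #12); all 6 characters appear in both, in order. Since dp[11][14] = 6, nothing longer is possible.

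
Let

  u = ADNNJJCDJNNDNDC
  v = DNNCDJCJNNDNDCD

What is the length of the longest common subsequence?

One common subsequence of length 12: D [2,1], N [3,2], N [4,3], J [6,6], C [7,7], J [9,8], N [10,9], N [11,10], D [12,11], N [13,12], D [14,13], C [15,14]. Since dp[15][15] = 12, nothing longer is possible.

12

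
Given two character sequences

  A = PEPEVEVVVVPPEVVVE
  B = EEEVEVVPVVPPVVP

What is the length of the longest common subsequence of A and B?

Pick E [2,2]; then E [4,3]; then V [5,4]; then E [6,5]; then V [7,6]; then V [8,7]; then V [9,9]; then V [10,10]; then P [11,11]; then P [12,12]; then V [14,13]; then V [15,14]; all 12 characters appear in both, in order. Since dp[17][15] = 12, nothing longer is possible.

12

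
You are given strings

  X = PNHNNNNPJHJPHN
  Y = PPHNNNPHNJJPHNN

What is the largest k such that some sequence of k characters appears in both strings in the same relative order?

11

One common subsequence of length 11: P (X #1, Y #2) → H (X #3, Y #3) → N (X #4, Y #4) → N (X #5, Y #5) → N (X #6, Y #6) → N (X #7, Y #9) → J (X #9, Y #10) → J (X #11, Y #11) → P (X #12, Y #12) → H (X #13, Y #13) → N (X #14, Y #15). Since dp[14][15] = 11, nothing longer is possible.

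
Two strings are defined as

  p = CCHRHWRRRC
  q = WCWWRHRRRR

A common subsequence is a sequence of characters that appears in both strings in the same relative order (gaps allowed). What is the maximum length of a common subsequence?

One common subsequence of length 6: C at p[1]=q[2]; then H at p[3]=q[6]; then R at p[4]=q[7]; then R at p[7]=q[8]; then R at p[8]=q[9]; then R at p[9]=q[10]. dp[10][10] = 6 confirms this is the maximum.

6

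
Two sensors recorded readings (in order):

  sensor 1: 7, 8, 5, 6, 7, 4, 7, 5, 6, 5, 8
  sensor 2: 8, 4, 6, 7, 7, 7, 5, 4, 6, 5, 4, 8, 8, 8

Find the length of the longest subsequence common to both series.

Taking 8 [2,1], then 6 [4,3], then 7 [5,5], then 7 [7,6], then 5 [8,7], then 6 [9,9], then 5 [10,10], then 8 [11,14] gives a common subsequence of length 8. The LCS DP gives dp[11][14] = 8, so this is optimal.

8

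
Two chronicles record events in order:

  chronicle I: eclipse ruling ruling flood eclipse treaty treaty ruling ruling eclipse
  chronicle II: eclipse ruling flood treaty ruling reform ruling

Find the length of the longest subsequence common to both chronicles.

6

Match eclipse at chronicle I[1]=chronicle II[1], ruling at chronicle I[3]=chronicle II[2], flood at chronicle I[4]=chronicle II[3], treaty at chronicle I[7]=chronicle II[4], ruling at chronicle I[8]=chronicle II[5], ruling at chronicle I[9]=chronicle II[7] — 6 events in the same relative order in both. The LCS DP gives dp[10][7] = 6, so this is optimal.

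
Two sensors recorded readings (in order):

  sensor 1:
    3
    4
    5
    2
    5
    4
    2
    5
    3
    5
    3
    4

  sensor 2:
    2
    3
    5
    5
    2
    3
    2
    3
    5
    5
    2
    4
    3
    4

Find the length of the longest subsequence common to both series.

One common subsequence of length 8: 3 [1,2], then 5 [3,4], then 2 [4,5], then 2 [7,7], then 5 [8,9], then 5 [10,10], then 3 [11,13], then 4 [12,14]. dp[12][14] = 8 confirms this is the maximum.

8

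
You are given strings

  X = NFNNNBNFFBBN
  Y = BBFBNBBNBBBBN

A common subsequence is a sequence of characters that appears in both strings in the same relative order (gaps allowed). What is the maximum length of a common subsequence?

7

Pick F (X #2, Y #3), N (X #3, Y #5), N (X #4, Y #8), B (X #6, Y #10), B (X #10, Y #11), B (X #11, Y #12), N (X #12, Y #13); all 7 characters appear in both, in order, and the DP table's final entry dp[12][13] is also 7, so no common subsequence is longer.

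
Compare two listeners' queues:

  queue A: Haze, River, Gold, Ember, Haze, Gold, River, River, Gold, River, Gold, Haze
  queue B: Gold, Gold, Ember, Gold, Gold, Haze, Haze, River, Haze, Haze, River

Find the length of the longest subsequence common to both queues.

6

One common subsequence of length 6: Gold (queue A #3, queue B #2); then Ember (queue A #4, queue B #3); then Gold (queue A #6, queue B #4); then Gold (queue A #9, queue B #5); then River (queue A #10, queue B #8); then Haze (queue A #12, queue B #10). Since dp[12][11] = 6, nothing longer is possible.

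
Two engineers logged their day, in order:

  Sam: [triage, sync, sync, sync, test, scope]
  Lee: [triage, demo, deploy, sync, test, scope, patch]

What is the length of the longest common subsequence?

Pick triage at Sam[1]=Lee[1], then sync at Sam[4]=Lee[4], then test at Sam[5]=Lee[5], then scope at Sam[6]=Lee[6]; all 4 tasks appear in both, in order. Since dp[6][7] = 4, nothing longer is possible.

4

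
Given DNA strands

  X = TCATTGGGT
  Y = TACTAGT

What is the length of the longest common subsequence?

Let dp[i][j] be the LCS length of the first i bases of X and the first j bases of Y. dp[i][j] = dp[i-1][j-1]+1 when the i-th and j-th bases match, else max(dp[i-1][j], dp[i][j-1]).
    ·  T  A  C  T  A  G  T
 ·  0  0  0  0  0  0  0  0
 T  0  1  1  1  1  1  1  1
 C  0  1  1  2  2  2  2  2
 A  0  1  2  2  2  3  3  3
 T  0  1  2  2  3  3  3  4
 T  0  1  2  2  3  3  3  4
 G  0  1  2  2  3  3  4  4
 G  0  1  2  2  3  3  4  4
 G  0  1  2  2  3  3  4  4
 T  0  1  2  2  3  3  4  5
dp[9][7] = 5. One LCS (by backtracking along matches): TCAGT.

5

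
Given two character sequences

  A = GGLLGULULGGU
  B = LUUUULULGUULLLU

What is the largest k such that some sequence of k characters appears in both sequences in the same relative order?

7

Taking L [3,6] → L [4,8] → G [5,9] → U [6,11] → L [7,13] → L [9,14] → U [12,15] gives a common subsequence of length 7. Since dp[12][15] = 7, nothing longer is possible.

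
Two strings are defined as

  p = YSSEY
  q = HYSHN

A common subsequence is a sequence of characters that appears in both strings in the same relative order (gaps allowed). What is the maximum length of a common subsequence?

2

Taking Y at p[1]=q[2] → S at p[2]=q[3] gives a common subsequence of length 2, and the DP table's final entry dp[5][5] is also 2, so no common subsequence is longer.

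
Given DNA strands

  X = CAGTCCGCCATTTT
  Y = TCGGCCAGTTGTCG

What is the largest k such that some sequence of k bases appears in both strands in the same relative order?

Taking C at X[1]=Y[2], G at X[3]=Y[3], G at X[7]=Y[4], C at X[8]=Y[5], C at X[9]=Y[6], A at X[10]=Y[7], T at X[11]=Y[9], T at X[12]=Y[10], T at X[13]=Y[12] gives a common subsequence of length 9, and the DP table's final entry dp[14][14] is also 9, so no common subsequence is longer.

9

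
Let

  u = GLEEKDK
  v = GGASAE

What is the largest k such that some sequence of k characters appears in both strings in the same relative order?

Let dp[i][j] be the LCS length of the first i characters of u and the first j characters of v. dp[i][j] = dp[i-1][j-1]+1 when the i-th and j-th characters match, else max(dp[i-1][j], dp[i][j-1]).
    ·  G  G  A  S  A  E
 ·  0  0  0  0  0  0  0
 G  0  1  1  1  1  1  1
 L  0  1  1  1  1  1  1
 E  0  1  1  1  1  1  2
 E  0  1  1  1  1  1  2
 K  0  1  1  1  1  1  2
 D  0  1  1  1  1  1  2
 K  0  1  1  1  1  1  2
dp[7][6] = 2. One LCS (by backtracking along matches): GE.

2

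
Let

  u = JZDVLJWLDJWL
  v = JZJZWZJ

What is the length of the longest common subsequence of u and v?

Let dp[i][j] be the LCS length of the first i characters of u and the first j characters of v. dp[i][j] = dp[i-1][j-1]+1 when the i-th and j-th characters match, else max(dp[i-1][j], dp[i][j-1]).
    ·  J  Z  J  Z  W  Z  J
 ·  0  0  0  0  0  0  0  0
 J  0  1  1  1  1  1  1  1
 Z  0  1  2  2  2  2  2  2
 D  0  1  2  2  2  2  2  2
 V  0  1  2  2  2  2  2  2
 L  0  1  2  2  2  2  2  2
 J  0  1  2  3  3  3  3  3
 W  0  1  2  3  3  4  4  4
 L  0  1  2  3  3  4  4  4
 D  0  1  2  3  3  4  4  4
 J  0  1  2  3  3  4  4  5
 W  0  1  2  3  3  4  4  5
 L  0  1  2  3  3  4  4  5
dp[12][7] = 5. One LCS (by backtracking along matches): JZJWJ.

5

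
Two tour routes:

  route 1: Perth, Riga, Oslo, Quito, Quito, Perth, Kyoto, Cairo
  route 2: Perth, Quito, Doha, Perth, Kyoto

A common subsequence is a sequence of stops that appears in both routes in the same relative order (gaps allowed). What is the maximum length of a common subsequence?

Pick Perth (route 1 #1, route 2 #1) → Quito (route 1 #4, route 2 #2) → Perth (route 1 #6, route 2 #4) → Kyoto (route 1 #7, route 2 #5); all 4 stops appear in both, in order, and the DP table's final entry dp[8][5] is also 4, so no common subsequence is longer.

4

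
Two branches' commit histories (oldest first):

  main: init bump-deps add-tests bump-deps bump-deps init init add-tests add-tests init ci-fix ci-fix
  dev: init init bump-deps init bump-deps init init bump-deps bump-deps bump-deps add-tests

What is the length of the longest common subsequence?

6

One common subsequence of length 6: init [1,2], then bump-deps [2,3], then bump-deps [5,5], then init [6,6], then init [7,7], then add-tests [9,11], and the DP table's final entry dp[12][11] is also 6, so no common subsequence is longer.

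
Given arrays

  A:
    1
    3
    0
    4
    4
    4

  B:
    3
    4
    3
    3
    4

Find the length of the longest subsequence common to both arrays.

3

Pick 3 (A #2, B #1); then 4 (A #4, B #2); then 4 (A #6, B #5); all 3 values appear in both, in order. dp[6][5] = 3 confirms this is the maximum.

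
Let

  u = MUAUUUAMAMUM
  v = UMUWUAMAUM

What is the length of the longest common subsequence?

8

Pick M at u[1]=v[2]; then U at u[2]=v[3]; then U at u[6]=v[5]; then A at u[7]=v[6]; then M at u[8]=v[7]; then A at u[9]=v[8]; then U at u[11]=v[9]; then M at u[12]=v[10]; all 8 characters appear in both, in order. Since dp[12][10] = 8, nothing longer is possible.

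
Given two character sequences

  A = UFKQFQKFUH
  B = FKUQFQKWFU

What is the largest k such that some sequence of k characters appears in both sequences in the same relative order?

8

Let dp[i][j] be the LCS length of the first i characters of A and the first j characters of B. dp[i][j] = dp[i-1][j-1]+1 when the i-th and j-th characters match, else max(dp[i-1][j], dp[i][j-1]).
    ·  F  K  U  Q  F  Q  K  W  F  U
 ·  0  0  0  0  0  0  0  0  0  0  0
 U  0  0  0  1  1  1  1  1  1  1  1
 F  0  1  1  1  1  2  2  2  2  2  2
 K  0  1  2  2  2  2  2  3  3  3  3
 Q  0  1  2  2  3  3  3  3  3  3  3
 F  0  1  2  2  3  4  4  4  4  4  4
 Q  0  1  2  2  3  4  5  5  5  5  5
 K  0  1  2  2  3  4  5  6  6  6  6
 F  0  1  2  2  3  4  5  6  6  7  7
 U  0  1  2  3  3  4  5  6  6  7  8
 H  0  1  2  3  3  4  5  6  6  7  8
dp[10][10] = 8. One LCS (by backtracking along matches): FKQFQKFU.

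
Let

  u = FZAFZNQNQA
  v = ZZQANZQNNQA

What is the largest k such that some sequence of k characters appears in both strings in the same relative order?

Let dp[i][j] be the LCS length of the first i characters of u and the first j characters of v. dp[i][j] = dp[i-1][j-1]+1 when the i-th and j-th characters match, else max(dp[i-1][j], dp[i][j-1]).
    ·  Z  Z  Q  A  N  Z  Q  N  N  Q  A
 ·  0  0  0  0  0  0  0  0  0  0  0  0
 F  0  0  0  0  0  0  0  0  0  0  0  0
 Z  0  1  1  1  1  1  1  1  1  1  1  1
 A  0  1  1  1  2  2  2  2  2  2  2  2
 F  0  1  1  1  2  2  2  2  2  2  2  2
 Z  0  1  2  2  2  2  3  3  3  3  3  3
 N  0  1  2  2  2  3  3  3  4  4  4  4
 Q  0  1  2  3  3  3  3  4  4  4  5  5
 N  0  1  2  3  3  4  4  4  5  5  5  5
 Q  0  1  2  3  3  4  4  5  5  5  6  6
 A  0  1  2  3  4  4  4  5  5  5  6  7
dp[10][11] = 7. One LCS (by backtracking along matches): ZAZNNQA.

7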